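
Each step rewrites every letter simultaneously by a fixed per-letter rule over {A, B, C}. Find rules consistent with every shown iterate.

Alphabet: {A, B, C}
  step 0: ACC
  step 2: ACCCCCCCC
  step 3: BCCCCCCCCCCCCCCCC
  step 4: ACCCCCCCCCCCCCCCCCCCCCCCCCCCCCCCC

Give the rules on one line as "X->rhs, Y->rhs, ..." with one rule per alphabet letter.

A->B, B->A, C->CC

  step 3 ⇒ step 4: BCCCCCCCCCCCCCCCC ⇒ A·CC·CC·CC·CC·CC·CC·CC·CC·CC·CC·CC·CC·CC·CC·CC·CC
    B ↦ A
    C ↦ CC
  step 2 ⇒ step 3: ACCCCCCCC ⇒ B·CC·CC·CC·CC·CC·CC·CC·CC
    A ↦ B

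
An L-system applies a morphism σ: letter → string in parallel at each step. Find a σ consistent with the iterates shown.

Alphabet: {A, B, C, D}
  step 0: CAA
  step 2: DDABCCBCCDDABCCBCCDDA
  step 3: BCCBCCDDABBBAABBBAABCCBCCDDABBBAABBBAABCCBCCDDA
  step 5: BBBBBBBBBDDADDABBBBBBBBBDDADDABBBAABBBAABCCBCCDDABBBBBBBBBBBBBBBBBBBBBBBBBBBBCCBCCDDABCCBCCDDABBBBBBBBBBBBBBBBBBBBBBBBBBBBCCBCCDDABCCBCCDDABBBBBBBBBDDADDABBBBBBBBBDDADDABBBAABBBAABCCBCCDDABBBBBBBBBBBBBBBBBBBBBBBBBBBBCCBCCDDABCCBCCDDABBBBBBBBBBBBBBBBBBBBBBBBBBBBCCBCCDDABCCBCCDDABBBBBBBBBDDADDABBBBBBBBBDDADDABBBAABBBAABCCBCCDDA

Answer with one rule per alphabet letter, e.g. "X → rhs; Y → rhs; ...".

  step 2 ⇒ step 3: DDABCCBCCDDABCCBCCDDA ⇒ BCC·BCC·DDA·BBB·A·A·BBB·A·A·BCC·BCC·DDA·BBB·A·A·BBB·A·A·BCC·BCC·DDA
    A ↦ DDA
    B ↦ BBB
    C ↦ A
    D ↦ BCC

A->DDA, B->BBB, C->A, D->BCC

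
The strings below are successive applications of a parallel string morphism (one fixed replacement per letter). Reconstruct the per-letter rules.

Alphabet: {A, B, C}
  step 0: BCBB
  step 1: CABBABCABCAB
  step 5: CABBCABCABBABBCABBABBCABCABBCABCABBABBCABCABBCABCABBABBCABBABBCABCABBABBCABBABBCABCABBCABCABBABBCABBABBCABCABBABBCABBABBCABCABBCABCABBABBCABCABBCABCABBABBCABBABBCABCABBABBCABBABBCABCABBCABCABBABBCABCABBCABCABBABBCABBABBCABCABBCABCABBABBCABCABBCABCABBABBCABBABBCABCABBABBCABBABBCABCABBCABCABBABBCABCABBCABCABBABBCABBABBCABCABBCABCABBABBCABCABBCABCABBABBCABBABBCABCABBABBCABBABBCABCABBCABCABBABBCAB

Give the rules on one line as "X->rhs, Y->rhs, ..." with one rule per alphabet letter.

  step 0 ⇒ step 1: BCBB ⇒ CAB·BAB·CAB·CAB
    B ↦ CAB
    C ↦ BAB
    A ↦ B  (constrained at step 1)

A->B, B->CAB, C->BAB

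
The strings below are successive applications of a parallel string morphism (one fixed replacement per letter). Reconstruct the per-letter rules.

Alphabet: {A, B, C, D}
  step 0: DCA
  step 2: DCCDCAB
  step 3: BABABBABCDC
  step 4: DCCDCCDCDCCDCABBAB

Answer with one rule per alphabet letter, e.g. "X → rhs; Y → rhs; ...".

  step 3 ⇒ step 4: BABABBABCDC ⇒ DC·C·DC·C·DC·DC·C·DC·AB·B·AB
    A ↦ C
    B ↦ DC
    C ↦ AB
    D ↦ B

A->C, B->DC, C->AB, D->B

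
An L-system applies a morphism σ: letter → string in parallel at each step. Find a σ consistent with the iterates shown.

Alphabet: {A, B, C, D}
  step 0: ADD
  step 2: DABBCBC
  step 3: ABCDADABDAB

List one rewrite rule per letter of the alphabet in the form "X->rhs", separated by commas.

  step 2 ⇒ step 3: DABBCBC ⇒ A·BC·DA·DA·B·DA·B
    A ↦ BC
    B ↦ DA
    C ↦ B
    D ↦ A

A->BC, B->DA, C->B, D->A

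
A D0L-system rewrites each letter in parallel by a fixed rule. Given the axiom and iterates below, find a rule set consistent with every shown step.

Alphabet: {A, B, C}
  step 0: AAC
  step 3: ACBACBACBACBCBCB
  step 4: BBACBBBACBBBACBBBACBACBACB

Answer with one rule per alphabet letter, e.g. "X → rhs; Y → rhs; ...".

A->BB, B->CB, C->A

  step 3 ⇒ step 4: ACBACBACBACBCBCB ⇒ BB·A·CB·BB·A·CB·BB·A·CB·BB·A·CB·A·CB·A·CB
    A ↦ BB
    B ↦ CB
    C ↦ A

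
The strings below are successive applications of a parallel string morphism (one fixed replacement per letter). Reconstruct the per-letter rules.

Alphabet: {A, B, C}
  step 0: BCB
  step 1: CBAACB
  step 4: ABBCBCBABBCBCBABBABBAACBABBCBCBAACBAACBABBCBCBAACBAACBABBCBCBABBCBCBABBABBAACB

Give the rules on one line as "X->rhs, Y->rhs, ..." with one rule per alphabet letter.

A->ABB, B->CB, C->AA

  step 0 ⇒ step 1: BCB ⇒ CB·AA·CB
    B ↦ CB
    C ↦ AA
    A ↦ ABB  (constrained at step 1)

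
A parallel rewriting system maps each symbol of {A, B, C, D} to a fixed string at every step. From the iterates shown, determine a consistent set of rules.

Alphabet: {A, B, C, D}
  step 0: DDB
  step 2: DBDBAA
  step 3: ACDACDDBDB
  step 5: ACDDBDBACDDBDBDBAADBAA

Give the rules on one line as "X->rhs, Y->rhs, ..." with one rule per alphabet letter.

A->DB, B->CD, C->A, D->A

  step 2 ⇒ step 3: DBDBAA ⇒ A·CD·A·CD·DB·DB
    A ↦ DB
    B ↦ CD
    D ↦ A
    C ↦ A  (constrained at step 3)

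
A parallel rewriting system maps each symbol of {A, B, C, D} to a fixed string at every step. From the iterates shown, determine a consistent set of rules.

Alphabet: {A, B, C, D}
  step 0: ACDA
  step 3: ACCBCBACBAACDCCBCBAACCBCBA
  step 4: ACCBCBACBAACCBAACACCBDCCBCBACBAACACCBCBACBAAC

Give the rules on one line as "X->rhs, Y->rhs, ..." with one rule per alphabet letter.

A->AC, B->A, C->CB, D->DC

  step 3 ⇒ step 4: ACCBCBACBAACDCCBCBAACCBCBA ⇒ AC·CB·CB·A·CB·A·AC·CB·A·AC·AC·CB·DC·CB·CB·A·CB·A·AC·AC·CB·CB·A·CB·A·AC
    A ↦ AC
    B ↦ A
    C ↦ CB
    D ↦ DC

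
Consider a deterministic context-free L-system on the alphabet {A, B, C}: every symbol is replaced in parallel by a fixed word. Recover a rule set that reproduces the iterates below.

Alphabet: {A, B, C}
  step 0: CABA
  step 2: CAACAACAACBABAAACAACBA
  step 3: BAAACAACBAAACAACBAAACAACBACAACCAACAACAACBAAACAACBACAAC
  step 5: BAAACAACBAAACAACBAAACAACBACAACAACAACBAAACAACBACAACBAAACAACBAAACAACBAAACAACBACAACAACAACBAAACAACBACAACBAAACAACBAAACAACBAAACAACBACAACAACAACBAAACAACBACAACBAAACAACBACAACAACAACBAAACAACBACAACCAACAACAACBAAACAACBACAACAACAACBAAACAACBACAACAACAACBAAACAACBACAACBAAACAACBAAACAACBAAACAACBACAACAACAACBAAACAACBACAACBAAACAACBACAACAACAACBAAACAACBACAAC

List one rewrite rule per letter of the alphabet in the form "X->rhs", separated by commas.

  step 2 ⇒ step 3: CAACAACAACBABAAACAACBA ⇒ BA·AAC·AAC·BA·AAC·AAC·BA·AAC·AAC·BA·C·AAC·C·AAC·AAC·AAC·BA·AAC·AAC·BA·C·AAC
    A ↦ AAC
    B ↦ C
    C ↦ BA

A->AAC, B->C, C->BA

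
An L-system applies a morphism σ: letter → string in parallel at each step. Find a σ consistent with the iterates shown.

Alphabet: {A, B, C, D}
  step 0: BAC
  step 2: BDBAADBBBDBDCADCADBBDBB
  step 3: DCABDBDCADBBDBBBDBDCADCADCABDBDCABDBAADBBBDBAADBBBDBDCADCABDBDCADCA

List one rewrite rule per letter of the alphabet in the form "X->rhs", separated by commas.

  step 2 ⇒ step 3: BDBAADBBBDBDCADCADBBDBB ⇒ DCA·BDB·DCA·DBB·DBB·BDB·DCA·DCA·DCA·BDB·DCA·BDB·AA·DBB·BDB·AA·DBB·BDB·DCA·DCA·BDB·DCA·DCA
    A ↦ DBB
    B ↦ DCA
    C ↦ AA
    D ↦ BDB

A->DBB, B->DCA, C->AA, D->BDB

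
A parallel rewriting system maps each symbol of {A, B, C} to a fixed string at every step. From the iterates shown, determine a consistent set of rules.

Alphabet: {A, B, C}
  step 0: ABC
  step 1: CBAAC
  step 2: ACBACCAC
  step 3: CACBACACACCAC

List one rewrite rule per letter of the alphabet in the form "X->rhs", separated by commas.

A->C, B->BA, C->AC

  step 2 ⇒ step 3: ACBACCAC ⇒ C·AC·BA·C·AC·AC·C·AC
    A ↦ C
    B ↦ BA
    C ↦ AC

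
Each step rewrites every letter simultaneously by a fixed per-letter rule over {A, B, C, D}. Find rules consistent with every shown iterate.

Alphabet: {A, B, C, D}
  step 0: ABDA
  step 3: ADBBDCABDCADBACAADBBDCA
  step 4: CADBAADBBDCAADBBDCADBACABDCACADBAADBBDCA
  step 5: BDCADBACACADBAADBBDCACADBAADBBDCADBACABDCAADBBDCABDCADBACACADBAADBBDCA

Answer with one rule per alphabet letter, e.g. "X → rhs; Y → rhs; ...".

A->CA, B->A, C->BD, D->DB

  step 4 ⇒ step 5: CADBAADBBDCAADBBDCADBACABDCACADBAADBBDCA ⇒ BD·CA·DB·A·CA·CA·DB·A·A·DB·BD·CA·CA·DB·A·A·DB·BD·CA·DB·A·CA·BD·CA·A·DB·BD·CA·BD·CA·DB·A·CA·CA·DB·A·A·DB·BD·CA
    A ↦ CA
    B ↦ A
    C ↦ BD
    D ↦ DB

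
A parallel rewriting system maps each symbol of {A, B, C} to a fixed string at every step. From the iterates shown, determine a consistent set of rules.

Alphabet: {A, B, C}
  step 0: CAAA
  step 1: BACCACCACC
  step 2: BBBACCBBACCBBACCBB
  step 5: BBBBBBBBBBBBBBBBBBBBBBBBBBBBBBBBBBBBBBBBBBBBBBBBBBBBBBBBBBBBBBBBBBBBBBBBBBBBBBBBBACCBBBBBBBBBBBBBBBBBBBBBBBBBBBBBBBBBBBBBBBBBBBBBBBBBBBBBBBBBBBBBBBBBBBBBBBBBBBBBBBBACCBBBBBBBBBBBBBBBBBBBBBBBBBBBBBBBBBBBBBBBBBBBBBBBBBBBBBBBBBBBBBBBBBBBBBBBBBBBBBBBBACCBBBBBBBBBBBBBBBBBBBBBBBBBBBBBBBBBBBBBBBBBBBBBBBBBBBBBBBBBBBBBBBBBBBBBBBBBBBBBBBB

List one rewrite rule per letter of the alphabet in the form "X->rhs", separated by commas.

A->ACC, B->BBB, C->B

  step 1 ⇒ step 2: BACCACCACC ⇒ BBB·ACC·B·B·ACC·B·B·ACC·B·B
    A ↦ ACC
    B ↦ BBB
    C ↦ B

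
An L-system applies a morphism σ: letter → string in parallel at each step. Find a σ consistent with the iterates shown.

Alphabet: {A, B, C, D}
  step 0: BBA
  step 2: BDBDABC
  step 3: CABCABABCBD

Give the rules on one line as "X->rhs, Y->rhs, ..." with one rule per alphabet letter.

  step 2 ⇒ step 3: BDBDABC ⇒ C·AB·C·AB·AB·C·BD
    A ↦ AB
    B ↦ C
    C ↦ BD
    D ↦ AB

A->AB, B->C, C->BD, D->AB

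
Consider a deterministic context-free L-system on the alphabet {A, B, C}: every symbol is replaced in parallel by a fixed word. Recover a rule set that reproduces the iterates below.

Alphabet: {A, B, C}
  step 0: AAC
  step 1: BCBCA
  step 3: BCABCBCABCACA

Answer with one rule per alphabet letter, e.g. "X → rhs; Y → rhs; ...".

  step 0 ⇒ step 1: AAC ⇒ BC·BC·A
    A ↦ BC
    C ↦ A
    B ↦ AC  (constrained at step 1)

A->BC, B->AC, C->A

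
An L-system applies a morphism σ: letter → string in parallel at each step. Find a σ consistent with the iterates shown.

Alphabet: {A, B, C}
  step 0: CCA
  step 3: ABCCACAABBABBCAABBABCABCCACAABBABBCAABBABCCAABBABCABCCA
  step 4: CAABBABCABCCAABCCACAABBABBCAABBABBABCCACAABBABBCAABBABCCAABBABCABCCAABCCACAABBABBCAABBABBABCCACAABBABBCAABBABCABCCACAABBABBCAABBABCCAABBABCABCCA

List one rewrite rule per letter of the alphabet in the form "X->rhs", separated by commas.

A->CA, B->ABB, C->ABC

  step 3 ⇒ step 4: ABCCACAABBABBCAABBABCABCCACAABBABBCAABBABCCAABBABCABCCA ⇒ CA·ABB·ABC·ABC·CA·ABC·CA·CA·ABB·ABB·CA·ABB·ABB·ABC·CA·CA·ABB·ABB·CA·ABB·ABC·CA·ABB·ABC·ABC·CA·ABC·CA·CA·ABB·ABB·CA·ABB·ABB·ABC·CA·CA·ABB·ABB·CA·ABB·ABC·ABC·CA·CA·ABB·ABB·CA·ABB·ABC·CA·ABB·ABC·ABC·CA
    A ↦ CA
    B ↦ ABB
    C ↦ ABC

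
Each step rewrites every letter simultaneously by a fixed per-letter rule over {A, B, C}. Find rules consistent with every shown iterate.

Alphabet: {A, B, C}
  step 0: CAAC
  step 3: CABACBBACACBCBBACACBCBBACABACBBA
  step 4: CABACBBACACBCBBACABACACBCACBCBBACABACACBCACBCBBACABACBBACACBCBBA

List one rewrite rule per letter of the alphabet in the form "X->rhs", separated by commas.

  step 3 ⇒ step 4: CABACBBACACBCBBACACBCBBACABACBBA ⇒ CA·BA·CB·BA·CA·CB·CB·BA·CA·BA·CA·CB·CA·CB·CB·BA·CA·BA·CA·CB·CA·CB·CB·BA·CA·BA·CB·BA·CA·CB·CB·BA
    A ↦ BA
    B ↦ CB
    C ↦ CA

A->BA, B->CB, C->CA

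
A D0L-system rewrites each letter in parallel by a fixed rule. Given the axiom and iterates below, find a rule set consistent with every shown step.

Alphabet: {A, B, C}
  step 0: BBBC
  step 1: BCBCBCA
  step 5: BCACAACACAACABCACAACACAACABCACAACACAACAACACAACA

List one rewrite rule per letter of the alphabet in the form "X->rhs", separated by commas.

  step 0 ⇒ step 1: BBBC ⇒ BC·BC·BC·A
    B ↦ BC
    C ↦ A
    A ↦ CA  (constrained at step 1)

A->CA, B->BC, C->A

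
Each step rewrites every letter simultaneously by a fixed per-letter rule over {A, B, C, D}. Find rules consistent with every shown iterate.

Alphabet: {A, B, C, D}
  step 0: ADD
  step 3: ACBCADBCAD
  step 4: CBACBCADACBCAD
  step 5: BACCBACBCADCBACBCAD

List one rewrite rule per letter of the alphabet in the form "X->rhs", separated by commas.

  step 4 ⇒ step 5: CBACBCADACBCAD ⇒ B·AC·C·B·AC·B·C·AD·C·B·AC·B·C·AD
    A ↦ C
    B ↦ AC
    C ↦ B
    D ↦ AD

A->C, B->AC, C->B, D->AD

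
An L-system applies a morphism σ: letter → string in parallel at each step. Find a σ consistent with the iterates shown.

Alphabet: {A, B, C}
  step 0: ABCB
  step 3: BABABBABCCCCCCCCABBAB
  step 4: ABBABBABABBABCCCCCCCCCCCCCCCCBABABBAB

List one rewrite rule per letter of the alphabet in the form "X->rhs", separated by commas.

  step 3 ⇒ step 4: BABABBABCCCCCCCCABBAB ⇒ AB·B·AB·B·AB·AB·B·AB·CC·CC·CC·CC·CC·CC·CC·CC·B·AB·AB·B·AB
    A ↦ B
    B ↦ AB
    C ↦ CC

A->B, B->AB, C->CC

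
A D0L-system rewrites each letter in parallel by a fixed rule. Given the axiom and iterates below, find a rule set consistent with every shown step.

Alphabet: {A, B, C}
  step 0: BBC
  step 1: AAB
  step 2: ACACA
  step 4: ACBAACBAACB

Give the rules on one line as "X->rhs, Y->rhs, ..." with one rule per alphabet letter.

  step 1 ⇒ step 2: AAB ⇒ AC·AC·A
    A ↦ AC
    B ↦ A
  step 0 ⇒ step 1: BBC ⇒ A·A·B
    C ↦ B

A->AC, B->A, C->B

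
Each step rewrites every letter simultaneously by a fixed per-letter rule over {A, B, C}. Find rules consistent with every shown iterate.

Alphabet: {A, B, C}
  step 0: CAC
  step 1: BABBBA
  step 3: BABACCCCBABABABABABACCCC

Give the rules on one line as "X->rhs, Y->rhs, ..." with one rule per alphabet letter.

  step 0 ⇒ step 1: CAC ⇒ BA·BB·BA
    A ↦ BB
    C ↦ BA
    B ↦ CC  (constrained at step 1)

A->BB, B->CC, C->BA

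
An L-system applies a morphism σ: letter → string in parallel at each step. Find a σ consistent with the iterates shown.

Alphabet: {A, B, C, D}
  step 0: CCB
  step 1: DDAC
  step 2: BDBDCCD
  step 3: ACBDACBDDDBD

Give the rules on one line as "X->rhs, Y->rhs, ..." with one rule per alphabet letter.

  step 2 ⇒ step 3: BDBDCCD ⇒ AC·BD·AC·BD·D·D·BD
    B ↦ AC
    C ↦ D
    D ↦ BD
  step 1 ⇒ step 2: DDAC ⇒ BD·BD·CC·D
    A ↦ CC

A->CC, B->AC, C->D, D->BD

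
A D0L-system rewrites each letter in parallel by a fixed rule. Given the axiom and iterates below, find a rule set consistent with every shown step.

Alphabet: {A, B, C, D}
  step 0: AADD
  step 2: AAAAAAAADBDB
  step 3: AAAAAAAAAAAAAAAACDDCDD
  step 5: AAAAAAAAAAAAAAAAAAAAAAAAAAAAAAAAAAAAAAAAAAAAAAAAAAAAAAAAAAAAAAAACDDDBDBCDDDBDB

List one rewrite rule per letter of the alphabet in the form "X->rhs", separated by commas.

A->AA, B->DD, C->DB, D->C

  step 2 ⇒ step 3: AAAAAAAADBDB ⇒ AA·AA·AA·AA·AA·AA·AA·AA·C·DD·C·DD
    A ↦ AA
    B ↦ DD
    D ↦ C
    C ↦ DB  (constrained at step 3)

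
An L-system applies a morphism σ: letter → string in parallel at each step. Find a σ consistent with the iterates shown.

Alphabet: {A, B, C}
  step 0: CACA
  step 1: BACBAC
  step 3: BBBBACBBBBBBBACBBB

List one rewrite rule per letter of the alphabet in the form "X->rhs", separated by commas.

  step 0 ⇒ step 1: CACA ⇒ B·AC·B·AC
    A ↦ AC
    C ↦ B
    B ↦ BB  (constrained at step 1)

A->AC, B->BB, C->B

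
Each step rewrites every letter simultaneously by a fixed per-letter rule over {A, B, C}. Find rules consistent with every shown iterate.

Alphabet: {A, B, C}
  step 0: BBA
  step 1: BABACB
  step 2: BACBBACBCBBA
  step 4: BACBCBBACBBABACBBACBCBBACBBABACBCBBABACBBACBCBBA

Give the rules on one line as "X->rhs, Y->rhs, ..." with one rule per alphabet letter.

  step 1 ⇒ step 2: BABACB ⇒ BA·CB·BA·CB·CB·BA
    A ↦ CB
    B ↦ BA
    C ↦ CB

A->CB, B->BA, C->CB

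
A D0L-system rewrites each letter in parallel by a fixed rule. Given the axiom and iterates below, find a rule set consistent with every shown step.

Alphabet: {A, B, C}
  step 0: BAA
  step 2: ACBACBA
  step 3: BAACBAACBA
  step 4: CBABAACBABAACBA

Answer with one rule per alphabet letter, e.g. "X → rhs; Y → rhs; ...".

A->BA, B->C, C->A

  step 3 ⇒ step 4: BAACBAACBA ⇒ C·BA·BA·A·C·BA·BA·A·C·BA
    A ↦ BA
    B ↦ C
    C ↦ A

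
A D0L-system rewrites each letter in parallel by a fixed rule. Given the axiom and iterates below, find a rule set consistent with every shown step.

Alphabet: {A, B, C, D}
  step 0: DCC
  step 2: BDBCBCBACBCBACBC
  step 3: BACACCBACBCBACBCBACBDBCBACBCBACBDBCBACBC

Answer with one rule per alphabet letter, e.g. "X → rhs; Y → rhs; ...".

A->BD, B->BAC, C->BC, D->ACC

  step 2 ⇒ step 3: BDBCBCBACBCBACBC ⇒ BAC·ACC·BAC·BC·BAC·BC·BAC·BD·BC·BAC·BC·BAC·BD·BC·BAC·BC
    A ↦ BD
    B ↦ BAC
    C ↦ BC
    D ↦ ACC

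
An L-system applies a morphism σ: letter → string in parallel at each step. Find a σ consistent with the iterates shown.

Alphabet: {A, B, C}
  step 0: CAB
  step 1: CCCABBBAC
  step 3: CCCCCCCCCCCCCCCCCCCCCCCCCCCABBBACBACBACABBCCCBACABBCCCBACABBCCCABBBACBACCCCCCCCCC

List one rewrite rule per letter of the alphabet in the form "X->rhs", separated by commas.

A->ABB, B->BAC, C->CCC

  step 0 ⇒ step 1: CAB ⇒ CCC·ABB·BAC
    A ↦ ABB
    B ↦ BAC
    C ↦ CCC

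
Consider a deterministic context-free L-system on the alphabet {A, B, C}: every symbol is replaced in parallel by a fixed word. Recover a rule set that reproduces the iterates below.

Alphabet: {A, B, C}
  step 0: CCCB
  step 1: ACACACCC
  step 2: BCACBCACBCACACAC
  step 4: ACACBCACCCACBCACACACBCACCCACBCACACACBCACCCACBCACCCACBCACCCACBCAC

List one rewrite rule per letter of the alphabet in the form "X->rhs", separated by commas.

A->BC, B->CC, C->AC

  step 1 ⇒ step 2: ACACACCC ⇒ BC·AC·BC·AC·BC·AC·AC·AC
    A ↦ BC
    C ↦ AC
  step 0 ⇒ step 1: CCCB ⇒ AC·AC·AC·CC
    B ↦ CC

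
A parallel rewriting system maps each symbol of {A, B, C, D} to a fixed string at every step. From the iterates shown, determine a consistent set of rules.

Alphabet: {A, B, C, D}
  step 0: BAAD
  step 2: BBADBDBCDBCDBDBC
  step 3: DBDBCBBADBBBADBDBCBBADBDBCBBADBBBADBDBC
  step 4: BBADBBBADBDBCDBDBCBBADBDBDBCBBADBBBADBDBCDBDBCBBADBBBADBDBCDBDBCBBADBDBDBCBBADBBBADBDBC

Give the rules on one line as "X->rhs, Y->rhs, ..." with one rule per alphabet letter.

A->C, B->DB, C->DBC, D->BBA

  step 3 ⇒ step 4: DBDBCBBADBBBADBDBCBBADBDBCBBADBBBADBDBC ⇒ BBA·DB·BBA·DB·DBC·DB·DB·C·BBA·DB·DB·DB·C·BBA·DB·BBA·DB·DBC·DB·DB·C·BBA·DB·BBA·DB·DBC·DB·DB·C·BBA·DB·DB·DB·C·BBA·DB·BBA·DB·DBC
    A ↦ C
    B ↦ DB
    C ↦ DBC
    D ↦ BBA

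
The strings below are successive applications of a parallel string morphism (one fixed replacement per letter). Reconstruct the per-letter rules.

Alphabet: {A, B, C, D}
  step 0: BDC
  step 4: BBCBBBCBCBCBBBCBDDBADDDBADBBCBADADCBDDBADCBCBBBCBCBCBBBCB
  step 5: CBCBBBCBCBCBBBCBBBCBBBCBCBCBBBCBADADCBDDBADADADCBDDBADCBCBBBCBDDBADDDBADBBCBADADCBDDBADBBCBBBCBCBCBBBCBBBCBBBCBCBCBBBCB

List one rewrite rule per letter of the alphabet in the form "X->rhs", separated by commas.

A->DDB, B->CB, C->BB, D->AD

  step 4 ⇒ step 5: BBCBBBCBCBCBBBCBDDBADDDBADBBCBADADCBDDBADCBCBBBCBCBCBBBCB ⇒ CB·CB·BB·CB·CB·CB·BB·CB·BB·CB·BB·CB·CB·CB·BB·CB·AD·AD·CB·DDB·AD·AD·AD·CB·DDB·AD·CB·CB·BB·CB·DDB·AD·DDB·AD·BB·CB·AD·AD·CB·DDB·AD·BB·CB·BB·CB·CB·CB·BB·CB·BB·CB·BB·CB·CB·CB·BB·CB
    A ↦ DDB
    B ↦ CB
    C ↦ BB
    D ↦ AD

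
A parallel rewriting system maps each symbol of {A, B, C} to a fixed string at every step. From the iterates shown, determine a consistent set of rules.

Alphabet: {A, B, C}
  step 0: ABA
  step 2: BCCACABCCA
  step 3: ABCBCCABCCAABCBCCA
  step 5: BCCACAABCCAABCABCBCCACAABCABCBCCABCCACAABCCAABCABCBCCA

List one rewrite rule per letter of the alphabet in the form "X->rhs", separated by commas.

A->CA, B->A, C->BC

  step 2 ⇒ step 3: BCCACABCCA ⇒ A·BC·BC·CA·BC·CA·A·BC·BC·CA
    A ↦ CA
    B ↦ A
    C ↦ BC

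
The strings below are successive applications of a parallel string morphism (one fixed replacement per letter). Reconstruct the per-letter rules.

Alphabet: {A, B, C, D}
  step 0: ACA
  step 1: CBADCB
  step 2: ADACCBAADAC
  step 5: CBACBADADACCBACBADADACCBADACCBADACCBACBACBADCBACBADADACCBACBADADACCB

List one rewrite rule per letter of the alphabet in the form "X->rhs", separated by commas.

  step 1 ⇒ step 2: CBADCB ⇒ AD·AC·CB·A·AD·AC
    A ↦ CB
    B ↦ AC
    C ↦ AD
    D ↦ A

A->CB, B->AC, C->AD, D->A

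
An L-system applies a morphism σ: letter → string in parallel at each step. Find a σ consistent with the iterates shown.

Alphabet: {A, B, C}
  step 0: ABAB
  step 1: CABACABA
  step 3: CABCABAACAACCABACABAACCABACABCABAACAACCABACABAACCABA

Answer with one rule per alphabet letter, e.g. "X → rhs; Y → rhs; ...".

A->CAB, B->A, C->AAC

  step 0 ⇒ step 1: ABAB ⇒ CAB·A·CAB·A
    A ↦ CAB
    B ↦ A
    C ↦ AAC  (constrained at step 1)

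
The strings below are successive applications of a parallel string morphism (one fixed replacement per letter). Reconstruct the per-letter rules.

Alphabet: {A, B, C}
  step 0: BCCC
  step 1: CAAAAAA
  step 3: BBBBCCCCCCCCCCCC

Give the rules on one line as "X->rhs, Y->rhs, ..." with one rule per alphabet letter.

A->BB, B->C, C->AA

  step 0 ⇒ step 1: BCCC ⇒ C·AA·AA·AA
    B ↦ C
    C ↦ AA
    A ↦ BB  (constrained at step 1)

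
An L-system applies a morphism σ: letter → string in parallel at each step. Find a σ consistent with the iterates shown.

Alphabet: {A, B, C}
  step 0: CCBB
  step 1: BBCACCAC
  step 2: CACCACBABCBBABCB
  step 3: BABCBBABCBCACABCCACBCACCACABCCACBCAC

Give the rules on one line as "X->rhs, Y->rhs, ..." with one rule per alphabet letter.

  step 2 ⇒ step 3: CACCACBABCBBABCB ⇒ B·ABC·B·B·ABC·B·CAC·ABC·CAC·B·CAC·CAC·ABC·CAC·B·CAC
    A ↦ ABC
    B ↦ CAC
    C ↦ B

A->ABC, B->CAC, C->B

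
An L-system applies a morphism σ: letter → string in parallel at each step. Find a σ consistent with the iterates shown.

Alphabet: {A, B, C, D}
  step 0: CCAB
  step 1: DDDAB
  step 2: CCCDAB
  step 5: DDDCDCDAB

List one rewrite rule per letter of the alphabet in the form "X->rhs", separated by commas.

A->D, B->AB, C->D, D->C

  step 1 ⇒ step 2: DDDAB ⇒ C·C·C·D·AB
    A ↦ D
    B ↦ AB
    D ↦ C
  step 0 ⇒ step 1: CCAB ⇒ D·D·D·AB
    C ↦ D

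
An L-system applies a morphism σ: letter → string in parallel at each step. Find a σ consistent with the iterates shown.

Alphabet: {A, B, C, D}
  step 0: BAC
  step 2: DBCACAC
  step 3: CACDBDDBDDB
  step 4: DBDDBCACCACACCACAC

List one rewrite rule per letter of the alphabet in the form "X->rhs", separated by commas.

A->D, B->C, C->DB, D->CA

  step 3 ⇒ step 4: CACDBDDBDDB ⇒ DB·D·DB·CA·C·CA·CA·C·CA·CA·C
    A ↦ D
    B ↦ C
    C ↦ DB
    D ↦ CA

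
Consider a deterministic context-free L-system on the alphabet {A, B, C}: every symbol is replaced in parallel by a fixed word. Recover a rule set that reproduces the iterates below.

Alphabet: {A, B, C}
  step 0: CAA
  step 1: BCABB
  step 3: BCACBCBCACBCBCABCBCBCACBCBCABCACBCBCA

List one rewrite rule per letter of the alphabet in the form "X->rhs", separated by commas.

  step 0 ⇒ step 1: CAA ⇒ BCA·B·B
    A ↦ B
    C ↦ BCA
    B ↦ CBC  (constrained at step 1)

A->B, B->CBC, C->BCA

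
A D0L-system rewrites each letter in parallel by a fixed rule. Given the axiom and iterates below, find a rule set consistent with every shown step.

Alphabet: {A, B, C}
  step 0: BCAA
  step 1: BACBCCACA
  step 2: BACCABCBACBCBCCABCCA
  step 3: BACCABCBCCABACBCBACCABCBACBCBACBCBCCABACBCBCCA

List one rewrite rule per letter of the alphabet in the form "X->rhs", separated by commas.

A->CA, B->BAC, C->BC

  step 2 ⇒ step 3: BACCABCBACBCBCCABCCA ⇒ BAC·CA·BC·BC·CA·BAC·BC·BAC·CA·BC·BAC·BC·BAC·BC·BC·CA·BAC·BC·BC·CA
    A ↦ CA
    B ↦ BAC
    C ↦ BC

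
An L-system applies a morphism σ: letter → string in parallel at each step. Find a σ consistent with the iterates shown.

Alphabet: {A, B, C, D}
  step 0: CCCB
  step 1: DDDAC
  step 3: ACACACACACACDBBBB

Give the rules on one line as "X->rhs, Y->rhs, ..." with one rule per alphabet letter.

  step 0 ⇒ step 1: CCCB ⇒ D·D·D·AC
    B ↦ AC
    C ↦ D
    A ↦ CD  (constrained at step 1)
    D ↦ BB  (constrained at step 1)

A->CD, B->AC, C->D, D->BB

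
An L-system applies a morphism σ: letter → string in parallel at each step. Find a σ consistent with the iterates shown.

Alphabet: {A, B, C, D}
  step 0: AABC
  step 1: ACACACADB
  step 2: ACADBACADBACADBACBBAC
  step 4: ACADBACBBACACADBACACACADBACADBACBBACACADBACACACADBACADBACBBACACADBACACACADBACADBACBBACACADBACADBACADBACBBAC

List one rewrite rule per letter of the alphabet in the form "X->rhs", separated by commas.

  step 1 ⇒ step 2: ACACACADB ⇒ AC·ADB·AC·ADB·AC·ADB·AC·BB·AC
    A ↦ AC
    B ↦ AC
    C ↦ ADB
    D ↦ BB

A->AC, B->AC, C->ADB, D->BB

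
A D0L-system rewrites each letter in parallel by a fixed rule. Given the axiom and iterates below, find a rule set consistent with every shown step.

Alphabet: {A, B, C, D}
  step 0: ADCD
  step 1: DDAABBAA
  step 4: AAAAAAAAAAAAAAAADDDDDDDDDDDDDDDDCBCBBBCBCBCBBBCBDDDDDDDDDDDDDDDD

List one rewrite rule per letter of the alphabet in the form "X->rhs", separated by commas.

  step 0 ⇒ step 1: ADCD ⇒ DD·AA·BB·AA
    A ↦ DD
    C ↦ BB
    D ↦ AA
    B ↦ CB  (constrained at step 1)

A->DD, B->CB, C->BB, D->AA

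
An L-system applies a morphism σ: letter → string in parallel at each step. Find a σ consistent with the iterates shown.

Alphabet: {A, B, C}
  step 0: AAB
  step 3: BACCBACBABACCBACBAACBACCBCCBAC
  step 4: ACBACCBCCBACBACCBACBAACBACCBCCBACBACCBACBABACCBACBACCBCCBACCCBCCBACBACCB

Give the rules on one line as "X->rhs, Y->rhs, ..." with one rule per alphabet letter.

A->BA, B->AC, C->CCB

  step 3 ⇒ step 4: BACCBACBABACCBACBAACBACCBCCBAC ⇒ AC·BA·CCB·CCB·AC·BA·CCB·AC·BA·AC·BA·CCB·CCB·AC·BA·CCB·AC·BA·BA·CCB·AC·BA·CCB·CCB·AC·CCB·CCB·AC·BA·CCB
    A ↦ BA
    B ↦ AC
    C ↦ CCB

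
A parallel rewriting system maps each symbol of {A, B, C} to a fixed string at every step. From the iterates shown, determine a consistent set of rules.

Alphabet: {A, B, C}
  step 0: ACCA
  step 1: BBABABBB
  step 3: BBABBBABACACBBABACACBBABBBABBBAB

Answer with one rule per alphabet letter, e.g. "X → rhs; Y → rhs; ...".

A->BB, B->AC, C->AB

  step 0 ⇒ step 1: ACCA ⇒ BB·AB·AB·BB
    A ↦ BB
    C ↦ AB
    B ↦ AC  (constrained at step 1)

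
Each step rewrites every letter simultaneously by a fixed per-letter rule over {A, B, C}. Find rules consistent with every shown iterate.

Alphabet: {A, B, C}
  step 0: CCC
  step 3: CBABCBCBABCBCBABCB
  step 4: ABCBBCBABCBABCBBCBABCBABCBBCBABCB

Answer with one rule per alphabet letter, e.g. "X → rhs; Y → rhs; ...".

  step 3 ⇒ step 4: CBABCBCBABCBCBABCB ⇒ AB·CB·B·CB·AB·CB·AB·CB·B·CB·AB·CB·AB·CB·B·CB·AB·CB
    A ↦ B
    B ↦ CB
    C ↦ AB

A->B, B->CB, C->AB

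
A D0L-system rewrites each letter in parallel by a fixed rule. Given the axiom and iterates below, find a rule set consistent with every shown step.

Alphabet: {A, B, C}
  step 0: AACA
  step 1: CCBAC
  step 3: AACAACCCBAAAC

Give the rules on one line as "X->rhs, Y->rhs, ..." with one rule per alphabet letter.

A->C, B->AA, C->BA

  step 0 ⇒ step 1: AACA ⇒ C·C·BA·C
    A ↦ C
    C ↦ BA
    B ↦ AA  (constrained at step 1)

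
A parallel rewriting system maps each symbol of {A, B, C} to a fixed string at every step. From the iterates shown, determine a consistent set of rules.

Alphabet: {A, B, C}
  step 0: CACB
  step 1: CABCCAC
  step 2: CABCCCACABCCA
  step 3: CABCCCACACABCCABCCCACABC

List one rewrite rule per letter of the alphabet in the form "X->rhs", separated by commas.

A->BC, B->C, C->CA

  step 2 ⇒ step 3: CABCCCACABCCA ⇒ CA·BC·C·CA·CA·CA·BC·CA·BC·C·CA·CA·BC
    A ↦ BC
    B ↦ C
    C ↦ CA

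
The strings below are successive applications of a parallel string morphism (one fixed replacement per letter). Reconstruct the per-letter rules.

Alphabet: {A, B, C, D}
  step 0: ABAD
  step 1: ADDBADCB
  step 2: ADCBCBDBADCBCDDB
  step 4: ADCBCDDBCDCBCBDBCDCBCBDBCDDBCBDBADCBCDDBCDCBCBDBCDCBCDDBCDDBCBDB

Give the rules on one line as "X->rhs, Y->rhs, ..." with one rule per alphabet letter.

  step 1 ⇒ step 2: ADDBADCB ⇒ AD·CB·CB·DB·AD·CB·CD·DB
    A ↦ AD
    B ↦ DB
    C ↦ CD
    D ↦ CB

A->AD, B->DB, C->CD, D->CB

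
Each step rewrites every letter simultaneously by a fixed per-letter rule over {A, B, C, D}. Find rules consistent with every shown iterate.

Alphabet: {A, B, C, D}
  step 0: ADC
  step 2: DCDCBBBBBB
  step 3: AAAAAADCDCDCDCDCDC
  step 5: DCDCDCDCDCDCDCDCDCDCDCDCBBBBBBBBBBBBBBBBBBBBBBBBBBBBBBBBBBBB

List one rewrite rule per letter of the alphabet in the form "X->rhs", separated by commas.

A->BB, B->DC, C->AA, D->A

  step 2 ⇒ step 3: DCDCBBBBBB ⇒ A·AA·A·AA·DC·DC·DC·DC·DC·DC
    B ↦ DC
    C ↦ AA
    D ↦ A
    A ↦ BB  (constrained at step 0)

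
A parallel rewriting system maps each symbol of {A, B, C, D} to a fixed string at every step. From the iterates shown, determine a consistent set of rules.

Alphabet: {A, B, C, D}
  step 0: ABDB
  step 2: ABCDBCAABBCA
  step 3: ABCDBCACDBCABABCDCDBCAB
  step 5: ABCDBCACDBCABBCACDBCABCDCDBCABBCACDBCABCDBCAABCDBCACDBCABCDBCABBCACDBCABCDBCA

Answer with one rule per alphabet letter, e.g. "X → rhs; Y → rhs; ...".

A->AB, B->CD, C->BC, D->A

  step 2 ⇒ step 3: ABCDBCAABBCA ⇒ AB·CD·BC·A·CD·BC·AB·AB·CD·CD·BC·AB
    A ↦ AB
    B ↦ CD
    C ↦ BC
    D ↦ A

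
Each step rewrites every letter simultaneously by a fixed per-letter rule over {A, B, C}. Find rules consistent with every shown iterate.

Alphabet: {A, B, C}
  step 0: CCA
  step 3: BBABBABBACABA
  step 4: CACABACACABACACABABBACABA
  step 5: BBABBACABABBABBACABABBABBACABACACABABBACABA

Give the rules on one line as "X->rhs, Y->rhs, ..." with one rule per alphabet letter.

A->BA, B->CA, C->B

  step 4 ⇒ step 5: CACABACACABACACABABBACABA ⇒ B·BA·B·BA·CA·BA·B·BA·B·BA·CA·BA·B·BA·B·BA·CA·BA·CA·CA·BA·B·BA·CA·BA
    A ↦ BA
    B ↦ CA
    C ↦ B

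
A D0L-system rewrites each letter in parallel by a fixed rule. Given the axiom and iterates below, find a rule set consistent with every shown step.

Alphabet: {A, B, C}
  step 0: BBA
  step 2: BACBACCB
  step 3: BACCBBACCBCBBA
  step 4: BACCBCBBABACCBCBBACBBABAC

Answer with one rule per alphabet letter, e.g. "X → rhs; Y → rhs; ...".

  step 3 ⇒ step 4: BACCBBACCBCBBA ⇒ BA·C·CB·CB·BA·BA·C·CB·CB·BA·CB·BA·BA·C
    A ↦ C
    B ↦ BA
    C ↦ CB

A->C, B->BA, C->CB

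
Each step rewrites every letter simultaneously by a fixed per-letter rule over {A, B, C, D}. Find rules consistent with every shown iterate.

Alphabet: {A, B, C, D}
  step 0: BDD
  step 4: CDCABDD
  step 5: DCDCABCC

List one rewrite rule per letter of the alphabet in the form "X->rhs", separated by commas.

  step 4 ⇒ step 5: CDCABDD ⇒ D·C·D·C·AB·C·C
    A ↦ C
    B ↦ AB
    C ↦ D
    D ↦ C

A->C, B->AB, C->D, D->C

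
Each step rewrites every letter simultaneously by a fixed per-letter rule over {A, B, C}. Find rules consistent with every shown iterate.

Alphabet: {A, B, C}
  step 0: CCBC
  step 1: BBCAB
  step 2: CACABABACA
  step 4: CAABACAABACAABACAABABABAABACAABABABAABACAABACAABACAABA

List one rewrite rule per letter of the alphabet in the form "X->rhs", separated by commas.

A->ABA, B->CA, C->B

  step 1 ⇒ step 2: BBCAB ⇒ CA·CA·B·ABA·CA
    A ↦ ABA
    B ↦ CA
    C ↦ B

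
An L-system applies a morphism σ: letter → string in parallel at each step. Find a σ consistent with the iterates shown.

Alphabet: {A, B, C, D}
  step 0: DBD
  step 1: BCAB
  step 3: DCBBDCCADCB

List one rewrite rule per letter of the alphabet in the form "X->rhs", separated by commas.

A->B, B->CA, C->DC, D->B

  step 0 ⇒ step 1: DBD ⇒ B·CA·B
    B ↦ CA
    D ↦ B
    A ↦ B  (constrained at step 1)
    C ↦ DC  (constrained at step 1)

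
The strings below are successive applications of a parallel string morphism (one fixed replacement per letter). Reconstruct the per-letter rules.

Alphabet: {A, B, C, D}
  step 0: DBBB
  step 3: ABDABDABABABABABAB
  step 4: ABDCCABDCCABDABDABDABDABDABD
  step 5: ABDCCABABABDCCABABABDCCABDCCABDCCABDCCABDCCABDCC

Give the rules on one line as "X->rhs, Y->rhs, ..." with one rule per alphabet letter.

A->AB, B->D, C->AB, D->CC

  step 4 ⇒ step 5: ABDCCABDCCABDABDABDABDABDABD ⇒ AB·D·CC·AB·AB·AB·D·CC·AB·AB·AB·D·CC·AB·D·CC·AB·D·CC·AB·D·CC·AB·D·CC·AB·D·CC
    A ↦ AB
    B ↦ D
    C ↦ AB
    D ↦ CC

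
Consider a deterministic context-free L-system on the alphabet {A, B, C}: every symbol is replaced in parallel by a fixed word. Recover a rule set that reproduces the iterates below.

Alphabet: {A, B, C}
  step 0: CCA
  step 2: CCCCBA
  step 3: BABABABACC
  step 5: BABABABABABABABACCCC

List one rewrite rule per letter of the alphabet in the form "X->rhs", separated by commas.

  step 2 ⇒ step 3: CCCCBA ⇒ BA·BA·BA·BA·C·C
    A ↦ C
    B ↦ C
    C ↦ BA

A->C, B->C, C->BA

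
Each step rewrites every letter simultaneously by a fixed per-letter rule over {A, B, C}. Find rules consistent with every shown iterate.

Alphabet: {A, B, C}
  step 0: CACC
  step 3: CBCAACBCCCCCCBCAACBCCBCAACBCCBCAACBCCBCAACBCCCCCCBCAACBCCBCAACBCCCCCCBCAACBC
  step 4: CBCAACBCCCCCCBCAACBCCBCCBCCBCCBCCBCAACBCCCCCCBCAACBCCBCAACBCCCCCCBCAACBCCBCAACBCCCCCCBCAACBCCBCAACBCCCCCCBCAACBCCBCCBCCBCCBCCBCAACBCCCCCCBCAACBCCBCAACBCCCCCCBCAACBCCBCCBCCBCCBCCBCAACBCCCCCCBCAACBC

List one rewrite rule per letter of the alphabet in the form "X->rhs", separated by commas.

A->CC, B->AA, C->CBC

  step 3 ⇒ step 4: CBCAACBCCCCCCBCAACBCCBCAACBCCBCAACBCCBCAACBCCCCCCBCAACBCCBCAACBCCCCCCBCAACBC ⇒ CBC·AA·CBC·CC·CC·CBC·AA·CBC·CBC·CBC·CBC·CBC·CBC·AA·CBC·CC·CC·CBC·AA·CBC·CBC·AA·CBC·CC·CC·CBC·AA·CBC·CBC·AA·CBC·CC·CC·CBC·AA·CBC·CBC·AA·CBC·CC·CC·CBC·AA·CBC·CBC·CBC·CBC·CBC·CBC·AA·CBC·CC·CC·CBC·AA·CBC·CBC·AA·CBC·CC·CC·CBC·AA·CBC·CBC·CBC·CBC·CBC·CBC·AA·CBC·CC·CC·CBC·AA·CBC
    A ↦ CC
    B ↦ AA
    C ↦ CBC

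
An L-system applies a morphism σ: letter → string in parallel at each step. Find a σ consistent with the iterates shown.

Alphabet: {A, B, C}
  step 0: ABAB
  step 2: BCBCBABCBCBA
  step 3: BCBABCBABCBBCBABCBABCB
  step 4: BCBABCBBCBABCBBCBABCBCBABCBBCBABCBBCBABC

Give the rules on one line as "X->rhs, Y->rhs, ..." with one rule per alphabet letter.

  step 3 ⇒ step 4: BCBABCBABCBBCBABCBABCB ⇒ BC·BA·BC·B·BC·BA·BC·B·BC·BA·BC·BC·BA·BC·B·BC·BA·BC·B·BC·BA·BC
    A ↦ B
    B ↦ BC
    C ↦ BA

A->B, B->BC, C->BA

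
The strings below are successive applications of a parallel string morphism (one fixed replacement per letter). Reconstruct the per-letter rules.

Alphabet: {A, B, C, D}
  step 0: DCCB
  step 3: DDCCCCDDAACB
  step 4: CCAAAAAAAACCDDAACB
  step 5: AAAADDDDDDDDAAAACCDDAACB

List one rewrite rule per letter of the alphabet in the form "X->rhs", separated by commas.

  step 4 ⇒ step 5: CCAAAAAAAACCDDAACB ⇒ AA·AA·D·D·D·D·D·D·D·D·AA·AA·C·C·D·D·AA·CB
    A ↦ D
    B ↦ CB
    C ↦ AA
    D ↦ C

A->D, B->CB, C->AA, D->C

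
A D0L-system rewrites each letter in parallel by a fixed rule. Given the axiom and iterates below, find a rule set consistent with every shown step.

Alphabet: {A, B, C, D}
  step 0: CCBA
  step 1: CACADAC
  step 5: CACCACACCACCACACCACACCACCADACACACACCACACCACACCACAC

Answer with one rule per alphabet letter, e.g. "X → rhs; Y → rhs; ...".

  step 0 ⇒ step 1: CCBA ⇒ CA·CA·DA·C
    A ↦ C
    B ↦ DA
    C ↦ CA
    D ↦ BC  (constrained at step 1)

A->C, B->DA, C->CA, D->BC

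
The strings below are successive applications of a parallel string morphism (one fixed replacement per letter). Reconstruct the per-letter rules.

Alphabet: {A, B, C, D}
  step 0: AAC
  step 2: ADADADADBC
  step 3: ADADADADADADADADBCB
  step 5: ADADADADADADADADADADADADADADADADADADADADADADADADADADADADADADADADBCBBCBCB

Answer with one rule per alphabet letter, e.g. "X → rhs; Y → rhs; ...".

A->AD, B->BC, C->B, D->AD

  step 2 ⇒ step 3: ADADADADBC ⇒ AD·AD·AD·AD·AD·AD·AD·AD·BC·B
    A ↦ AD
    B ↦ BC
    C ↦ B
    D ↦ AD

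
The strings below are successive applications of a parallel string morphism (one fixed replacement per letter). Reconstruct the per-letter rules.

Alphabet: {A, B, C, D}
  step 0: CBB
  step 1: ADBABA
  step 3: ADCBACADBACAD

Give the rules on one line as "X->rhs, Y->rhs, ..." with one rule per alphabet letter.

A->C, B->BA, C->AD, D->A

  step 0 ⇒ step 1: CBB ⇒ AD·BA·BA
    B ↦ BA
    C ↦ AD
    A ↦ C  (constrained at step 1)
    D ↦ A  (constrained at step 1)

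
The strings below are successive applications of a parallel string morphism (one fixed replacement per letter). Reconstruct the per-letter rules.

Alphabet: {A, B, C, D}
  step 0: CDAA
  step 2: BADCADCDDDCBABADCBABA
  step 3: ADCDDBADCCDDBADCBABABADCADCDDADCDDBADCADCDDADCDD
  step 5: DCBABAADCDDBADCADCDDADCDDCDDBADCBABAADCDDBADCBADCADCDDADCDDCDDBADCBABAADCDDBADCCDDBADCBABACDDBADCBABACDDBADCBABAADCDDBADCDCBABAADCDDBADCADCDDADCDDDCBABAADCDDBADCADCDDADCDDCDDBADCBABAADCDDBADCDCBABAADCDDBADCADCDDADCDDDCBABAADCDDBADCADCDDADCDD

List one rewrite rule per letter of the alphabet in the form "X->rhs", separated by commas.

A->CDD, B->AD, C->DC, D->BA

  step 2 ⇒ step 3: BADCADCDDDCBABADCBABA ⇒ AD·CDD·BA·DC·CDD·BA·DC·BA·BA·BA·DC·AD·CDD·AD·CDD·BA·DC·AD·CDD·AD·CDD
    A ↦ CDD
    B ↦ AD
    C ↦ DC
    D ↦ BA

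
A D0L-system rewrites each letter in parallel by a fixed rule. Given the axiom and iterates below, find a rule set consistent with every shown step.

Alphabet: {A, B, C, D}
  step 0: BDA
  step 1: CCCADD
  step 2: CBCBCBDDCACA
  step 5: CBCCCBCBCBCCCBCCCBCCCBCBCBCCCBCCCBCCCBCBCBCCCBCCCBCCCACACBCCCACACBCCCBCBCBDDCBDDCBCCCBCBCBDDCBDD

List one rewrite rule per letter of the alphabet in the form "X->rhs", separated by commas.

A->DD, B->CC, C->CB, D->CA

  step 1 ⇒ step 2: CCCADD ⇒ CB·CB·CB·DD·CA·CA
    A ↦ DD
    C ↦ CB
    D ↦ CA
  step 0 ⇒ step 1: BDA ⇒ CC·CA·DD
    B ↦ CC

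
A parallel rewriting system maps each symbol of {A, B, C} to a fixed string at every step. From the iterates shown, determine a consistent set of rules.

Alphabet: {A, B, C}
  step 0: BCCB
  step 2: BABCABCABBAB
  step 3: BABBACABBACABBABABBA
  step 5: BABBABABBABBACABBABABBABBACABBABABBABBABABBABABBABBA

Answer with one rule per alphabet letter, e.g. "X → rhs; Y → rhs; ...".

A->B, B->BA, C->CA

  step 2 ⇒ step 3: BABCABCABBAB ⇒ BA·B·BA·CA·B·BA·CA·B·BA·BA·B·BA
    A ↦ B
    B ↦ BA
    C ↦ CA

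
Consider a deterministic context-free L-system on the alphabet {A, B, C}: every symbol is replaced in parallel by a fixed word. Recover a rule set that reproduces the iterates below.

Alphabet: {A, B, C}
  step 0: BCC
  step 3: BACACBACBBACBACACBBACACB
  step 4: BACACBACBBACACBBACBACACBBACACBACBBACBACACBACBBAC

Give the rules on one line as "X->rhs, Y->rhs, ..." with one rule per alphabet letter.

A->AC, B->BAC, C->B

  step 3 ⇒ step 4: BACACBACBBACBACACBBACACB ⇒ BAC·AC·B·AC·B·BAC·AC·B·BAC·BAC·AC·B·BAC·AC·B·AC·B·BAC·BAC·AC·B·AC·B·BAC
    A ↦ AC
    B ↦ BAC
    C ↦ B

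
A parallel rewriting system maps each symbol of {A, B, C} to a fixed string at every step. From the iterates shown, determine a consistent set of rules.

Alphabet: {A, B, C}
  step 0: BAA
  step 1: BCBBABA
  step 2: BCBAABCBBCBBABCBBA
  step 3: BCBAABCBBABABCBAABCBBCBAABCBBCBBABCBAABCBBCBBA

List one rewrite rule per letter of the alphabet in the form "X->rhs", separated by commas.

  step 2 ⇒ step 3: BCBAABCBBCBBABCBBA ⇒ BCB·AA·BCB·BA·BA·BCB·AA·BCB·BCB·AA·BCB·BCB·BA·BCB·AA·BCB·BCB·BA
    A ↦ BA
    B ↦ BCB
    C ↦ AA

A->BA, B->BCB, C->AA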